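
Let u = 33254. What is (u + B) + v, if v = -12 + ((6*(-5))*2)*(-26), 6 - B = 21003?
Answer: 13805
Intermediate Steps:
B = -20997 (B = 6 - 1*21003 = 6 - 21003 = -20997)
v = 1548 (v = -12 - 30*2*(-26) = -12 - 60*(-26) = -12 + 1560 = 1548)
(u + B) + v = (33254 - 20997) + 1548 = 12257 + 1548 = 13805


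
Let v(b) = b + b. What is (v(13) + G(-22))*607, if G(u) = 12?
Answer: 23066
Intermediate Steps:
v(b) = 2*b
(v(13) + G(-22))*607 = (2*13 + 12)*607 = (26 + 12)*607 = 38*607 = 23066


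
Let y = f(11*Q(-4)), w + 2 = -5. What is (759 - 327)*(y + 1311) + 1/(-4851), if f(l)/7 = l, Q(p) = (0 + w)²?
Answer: 10654193087/4851 ≈ 2.1963e+6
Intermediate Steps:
w = -7 (w = -2 - 5 = -7)
Q(p) = 49 (Q(p) = (0 - 7)² = (-7)² = 49)
f(l) = 7*l
y = 3773 (y = 7*(11*49) = 7*539 = 3773)
(759 - 327)*(y + 1311) + 1/(-4851) = (759 - 327)*(3773 + 1311) + 1/(-4851) = 432*5084 - 1/4851 = 2196288 - 1/4851 = 10654193087/4851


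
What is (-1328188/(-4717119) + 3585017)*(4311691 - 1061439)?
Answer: 246479189445630364/21153 ≈ 1.1652e+13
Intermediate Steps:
(-1328188/(-4717119) + 3585017)*(4311691 - 1061439) = (-1328188*(-1/4717119) + 3585017)*3250252 = (5956/21153 + 3585017)*3250252 = (75833870557/21153)*3250252 = 246479189445630364/21153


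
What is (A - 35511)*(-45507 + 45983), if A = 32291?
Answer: -1532720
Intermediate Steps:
(A - 35511)*(-45507 + 45983) = (32291 - 35511)*(-45507 + 45983) = -3220*476 = -1532720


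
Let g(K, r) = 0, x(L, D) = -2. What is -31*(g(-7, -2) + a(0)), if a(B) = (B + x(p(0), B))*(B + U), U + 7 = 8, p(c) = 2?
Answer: 62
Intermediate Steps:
U = 1 (U = -7 + 8 = 1)
a(B) = (1 + B)*(-2 + B) (a(B) = (B - 2)*(B + 1) = (-2 + B)*(1 + B) = (1 + B)*(-2 + B))
-31*(g(-7, -2) + a(0)) = -31*(0 + (-2 + 0² - 1*0)) = -31*(0 + (-2 + 0 + 0)) = -31*(0 - 2) = -31*(-2) = 62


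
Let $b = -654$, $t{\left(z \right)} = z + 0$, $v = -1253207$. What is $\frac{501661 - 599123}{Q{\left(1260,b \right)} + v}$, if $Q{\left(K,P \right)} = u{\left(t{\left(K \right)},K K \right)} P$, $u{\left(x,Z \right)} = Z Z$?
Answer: $\frac{97462}{1648389840293207} \approx 5.9126 \cdot 10^{-11}$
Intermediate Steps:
$t{\left(z \right)} = z$
$u{\left(x,Z \right)} = Z^{2}$
$Q{\left(K,P \right)} = P K^{4}$ ($Q{\left(K,P \right)} = \left(K K\right)^{2} P = \left(K^{2}\right)^{2} P = K^{4} P = P K^{4}$)
$\frac{501661 - 599123}{Q{\left(1260,b \right)} + v} = \frac{501661 - 599123}{- 654 \cdot 1260^{4} - 1253207} = - \frac{97462}{\left(-654\right) 2520473760000 - 1253207} = - \frac{97462}{-1648389839040000 - 1253207} = - \frac{97462}{-1648389840293207} = \left(-97462\right) \left(- \frac{1}{1648389840293207}\right) = \frac{97462}{1648389840293207}$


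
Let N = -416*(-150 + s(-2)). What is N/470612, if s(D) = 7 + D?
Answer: 520/4057 ≈ 0.12817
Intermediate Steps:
N = 60320 (N = -416*(-150 + (7 - 2)) = -416*(-150 + 5) = -416*(-145) = 60320)
N/470612 = 60320/470612 = 60320*(1/470612) = 520/4057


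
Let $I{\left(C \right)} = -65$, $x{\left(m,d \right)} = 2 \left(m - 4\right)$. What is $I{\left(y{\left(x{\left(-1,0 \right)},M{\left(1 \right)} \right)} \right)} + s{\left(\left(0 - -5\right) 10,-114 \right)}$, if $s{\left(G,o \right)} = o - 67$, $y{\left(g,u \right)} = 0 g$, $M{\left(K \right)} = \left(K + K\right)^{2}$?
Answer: $-246$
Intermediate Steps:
$x{\left(m,d \right)} = -8 + 2 m$ ($x{\left(m,d \right)} = 2 \left(-4 + m\right) = -8 + 2 m$)
$M{\left(K \right)} = 4 K^{2}$ ($M{\left(K \right)} = \left(2 K\right)^{2} = 4 K^{2}$)
$y{\left(g,u \right)} = 0$
$s{\left(G,o \right)} = -67 + o$ ($s{\left(G,o \right)} = o - 67 = -67 + o$)
$I{\left(y{\left(x{\left(-1,0 \right)},M{\left(1 \right)} \right)} \right)} + s{\left(\left(0 - -5\right) 10,-114 \right)} = -65 - 181 = -246$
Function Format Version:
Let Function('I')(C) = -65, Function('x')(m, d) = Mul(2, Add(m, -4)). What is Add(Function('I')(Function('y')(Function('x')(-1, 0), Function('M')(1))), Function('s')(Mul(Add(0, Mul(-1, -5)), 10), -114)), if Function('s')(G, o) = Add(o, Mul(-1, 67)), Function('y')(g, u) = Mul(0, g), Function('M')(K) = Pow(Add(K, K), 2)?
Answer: -246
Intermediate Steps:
Function('x')(m, d) = Add(-8, Mul(2, m)) (Function('x')(m, d) = Mul(2, Add(-4, m)) = Add(-8, Mul(2, m)))
Function('M')(K) = Mul(4, Pow(K, 2)) (Function('M')(K) = Pow(Mul(2, K), 2) = Mul(4, Pow(K, 2)))
Function('y')(g, u) = 0
Function('s')(G, o) = Add(-67, o) (Function('s')(G, o) = Add(o, -67) = Add(-67, o))
Add(Function('I')(Function('y')(Function('x')(-1, 0), Function('M')(1))), Function('s')(Mul(Add(0, Mul(-1, -5)), 10), -114)) = Add(-65, Add(-67, -114)) = Add(-65, -181) = -246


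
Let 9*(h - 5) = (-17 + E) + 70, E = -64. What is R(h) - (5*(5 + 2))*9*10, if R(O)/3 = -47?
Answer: -3291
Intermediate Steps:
h = 34/9 (h = 5 + ((-17 - 64) + 70)/9 = 5 + (-81 + 70)/9 = 5 + (⅑)*(-11) = 5 - 11/9 = 34/9 ≈ 3.7778)
R(O) = -141 (R(O) = 3*(-47) = -141)
R(h) - (5*(5 + 2))*9*10 = -141 - (5*(5 + 2))*9*10 = -141 - (5*7)*9*10 = -141 - 35*9*10 = -141 - 315*10 = -141 - 1*3150 = -141 - 3150 = -3291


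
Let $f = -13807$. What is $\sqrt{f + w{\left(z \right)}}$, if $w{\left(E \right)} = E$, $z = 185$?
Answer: $7 i \sqrt{278} \approx 116.71 i$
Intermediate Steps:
$\sqrt{f + w{\left(z \right)}} = \sqrt{-13807 + 185} = \sqrt{-13622} = 7 i \sqrt{278}$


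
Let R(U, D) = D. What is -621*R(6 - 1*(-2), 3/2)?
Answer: -1863/2 ≈ -931.50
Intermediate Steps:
-621*R(6 - 1*(-2), 3/2) = -1863/2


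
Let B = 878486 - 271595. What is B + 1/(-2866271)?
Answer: 1739514073460/2866271 ≈ 6.0689e+5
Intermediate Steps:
B = 606891
B + 1/(-2866271) = 606891 + 1/(-2866271) = 606891 - 1/2866271 = 1739514073460/2866271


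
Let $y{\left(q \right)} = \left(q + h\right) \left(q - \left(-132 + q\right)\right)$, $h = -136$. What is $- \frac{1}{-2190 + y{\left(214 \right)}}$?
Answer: $- \frac{1}{8106} \approx -0.00012337$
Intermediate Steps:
$y{\left(q \right)} = -17952 + 132 q$ ($y{\left(q \right)} = \left(q - 136\right) \left(q - \left(-132 + q\right)\right) = \left(-136 + q\right) 132 = -17952 + 132 q$)
$- \frac{1}{-2190 + y{\left(214 \right)}} = - \frac{1}{-2190 + \left(-17952 + 132 \cdot 214\right)} = - \frac{1}{-2190 + \left(-17952 + 28248\right)} = - \frac{1}{-2190 + 10296} = - \frac{1}{8106}$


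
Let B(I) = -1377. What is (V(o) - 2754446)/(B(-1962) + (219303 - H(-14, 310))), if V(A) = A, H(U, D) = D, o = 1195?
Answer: -2753251/217616 ≈ -12.652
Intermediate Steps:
(V(o) - 2754446)/(B(-1962) + (219303 - H(-14, 310))) = (1195 - 2754446)/(-1377 + (219303 - 1*310)) = -2753251/(-1377 + (219303 - 310)) = -2753251/(-1377 + 218993) = -2753251/217616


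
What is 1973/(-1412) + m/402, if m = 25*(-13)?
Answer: -626023/283812 ≈ -2.2058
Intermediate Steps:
m = -325
1973/(-1412) + m/402 = 1973/(-1412) - 325/402 = 1973*(-1/1412) - 325*1/402 = -1973/1412 - 325/402 = -626023/283812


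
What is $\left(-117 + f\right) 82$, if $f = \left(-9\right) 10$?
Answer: $-16974$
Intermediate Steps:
$f = -90$
$\left(-117 + f\right) 82 = \left(-117 - 90\right) 82 = \left(-207\right) 82 = -16974$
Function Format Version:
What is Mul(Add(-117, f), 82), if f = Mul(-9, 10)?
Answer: -16974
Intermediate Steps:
f = -90
Mul(Add(-117, f), 82) = Mul(Add(-117, -90), 82) = Mul(-207, 82) = -16974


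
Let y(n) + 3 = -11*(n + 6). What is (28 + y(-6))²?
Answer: 625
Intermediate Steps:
y(n) = -69 - 11*n (y(n) = -3 - 11*(n + 6) = -3 - 11*(6 + n) = -3 + (-66 - 11*n) = -69 - 11*n)
(28 + y(-6))² = (28 + (-69 - 11*(-6)))² = (28 + (-69 + 66))² = (28 - 3)² = 25² = 625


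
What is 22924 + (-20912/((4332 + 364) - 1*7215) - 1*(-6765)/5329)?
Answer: 307854549007/13423751 ≈ 22934.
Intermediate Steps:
22924 + (-20912/((4332 + 364) - 1*7215) - 1*(-6765)/5329) = 22924 + (-20912/(4696 - 7215) + 6765*(1/5329)) = 22924 + (-20912/(-2519) + 6765/5329) = 22924 + (-20912*(-1/2519) + 6765/5329) = 22924 + (20912/2519 + 6765/5329) = 22924 + 128481083/13423751 = 307854549007/13423751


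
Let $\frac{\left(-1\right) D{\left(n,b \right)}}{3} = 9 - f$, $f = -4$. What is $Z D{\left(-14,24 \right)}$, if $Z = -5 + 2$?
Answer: $117$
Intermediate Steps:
$D{\left(n,b \right)} = -39$ ($D{\left(n,b \right)} = - 3 \left(9 - -4\right) = - 3 \left(9 + 4\right) = \left(-3\right) 13 = -39$)
$Z = -3$
$Z D{\left(-14,24 \right)} = \left(-3\right) \left(-39\right) = 117$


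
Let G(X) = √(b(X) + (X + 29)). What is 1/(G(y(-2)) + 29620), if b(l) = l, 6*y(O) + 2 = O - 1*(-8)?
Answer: 88860/2632033109 - √273/2632033109 ≈ 3.3755e-5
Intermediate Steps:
y(O) = 1 + O/6 (y(O) = -⅓ + (O - 1*(-8))/6 = -⅓ + (O + 8)/6 = -⅓ + (8 + O)/6 = -⅓ + (4/3 + O/6) = 1 + O/6)
G(X) = √(29 + 2*X) (G(X) = √(X + (X + 29)) = √(X + (29 + X)) = √(29 + 2*X))
1/(G(y(-2)) + 29620) = 1/(√(29 + 2*(1 + (⅙)*(-2))) + 29620) = 1/(√(29 + 2*(1 - ⅓)) + 29620) = 1/(√(29 + 2*(⅔)) + 29620) = 1/(√(29 + 4/3) + 29620) = 1/(√(91/3) + 29620) = 1/(√273/3 + 29620) = 1/(29620 + √273/3)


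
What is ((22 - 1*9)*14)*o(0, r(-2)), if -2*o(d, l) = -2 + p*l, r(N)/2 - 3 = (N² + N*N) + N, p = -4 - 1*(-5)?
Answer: -1456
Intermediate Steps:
p = 1 (p = -4 + 5 = 1)
r(N) = 6 + 2*N + 4*N² (r(N) = 6 + 2*((N² + N*N) + N) = 6 + 2*((N² + N²) + N) = 6 + 2*(2*N² + N) = 6 + 2*(N + 2*N²) = 6 + (2*N + 4*N²) = 6 + 2*N + 4*N²)
o(d, l) = 1 - l/2 (o(d, l) = -(-2 + 1*l)/2 = -(-2 + l)/2 = 1 - l/2)
((22 - 1*9)*14)*o(0, r(-2)) = ((22 - 1*9)*14)*(1 - (6 + 2*(-2) + 4*(-2)²)/2) = ((22 - 9)*14)*(1 - (6 - 4 + 4*4)/2) = (13*14)*(1 - (6 - 4 + 16)/2) = 182*(1 - ½*18) = 182*(1 - 9) = 182*(-8) = -1456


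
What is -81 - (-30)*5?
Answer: 69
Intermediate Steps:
-81 - (-30)*5 = -81 - 10*(-15) = -81 + 150 = 69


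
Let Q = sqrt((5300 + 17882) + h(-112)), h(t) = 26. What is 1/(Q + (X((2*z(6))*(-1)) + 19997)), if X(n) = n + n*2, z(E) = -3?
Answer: 20015/400577017 - 2*sqrt(5802)/400577017 ≈ 4.9585e-5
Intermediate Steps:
Q = 2*sqrt(5802) (Q = sqrt((5300 + 17882) + 26) = sqrt(23182 + 26) = sqrt(23208) = 2*sqrt(5802) ≈ 152.34)
X(n) = 3*n (X(n) = n + 2*n = 3*n)
1/(Q + (X((2*z(6))*(-1)) + 19997)) = 1/(2*sqrt(5802) + (3*((2*(-3))*(-1)) + 19997)) = 1/(2*sqrt(5802) + (3*(-6*(-1)) + 19997)) = 1/(2*sqrt(5802) + (3*6 + 19997)) = 1/(2*sqrt(5802) + (18 + 19997)) = 1/(2*sqrt(5802) + 20015) = 1/(20015 + 2*sqrt(5802))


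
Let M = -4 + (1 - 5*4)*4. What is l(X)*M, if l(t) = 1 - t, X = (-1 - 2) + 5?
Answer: 80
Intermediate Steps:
X = 2 (X = -3 + 5 = 2)
M = -80 (M = -4 + (1 - 20)*4 = -4 - 19*4 = -4 - 76 = -80)
l(X)*M = (1 - 1*2)*(-80) = (1 - 2)*(-80) = -1*(-80) = 80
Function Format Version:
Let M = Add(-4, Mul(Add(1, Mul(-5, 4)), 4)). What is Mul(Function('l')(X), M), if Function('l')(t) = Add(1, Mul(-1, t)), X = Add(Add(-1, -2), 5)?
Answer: 80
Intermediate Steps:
X = 2 (X = Add(-3, 5) = 2)
M = -80 (M = Add(-4, Mul(Add(1, -20), 4)) = Add(-4, Mul(-19, 4)) = Add(-4, -76) = -80)
Mul(Function('l')(X), M) = Mul(Add(1, Mul(-1, 2)), -80) = Mul(Add(1, -2), -80) = Mul(-1, -80) = 80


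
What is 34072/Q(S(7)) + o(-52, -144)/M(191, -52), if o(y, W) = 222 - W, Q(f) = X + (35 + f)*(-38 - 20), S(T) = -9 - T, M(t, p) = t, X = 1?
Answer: -6104786/210291 ≈ -29.030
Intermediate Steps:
Q(f) = -2029 - 58*f (Q(f) = 1 + (35 + f)*(-38 - 20) = 1 + (35 + f)*(-58) = 1 + (-2030 - 58*f) = -2029 - 58*f)
34072/Q(S(7)) + o(-52, -144)/M(191, -52) = 34072/(-2029 - 58*(-9 - 1*7)) + (222 - 1*(-144))/191 = 34072/(-2029 - 58*(-9 - 7)) + (222 + 144)*(1/191) = 34072/(-2029 - 58*(-16)) + 366*(1/191) = 34072/(-2029 + 928) + 366/191 = 34072/(-1101) + 366/191 = 34072*(-1/1101) + 366/191 = -34072/1101 + 366/191 = -6104786/210291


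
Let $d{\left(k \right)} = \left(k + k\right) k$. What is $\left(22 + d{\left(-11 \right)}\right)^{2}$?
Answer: $69696$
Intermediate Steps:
$d{\left(k \right)} = 2 k^{2}$ ($d{\left(k \right)} = 2 k k = 2 k^{2}$)
$\left(22 + d{\left(-11 \right)}\right)^{2} = \left(22 + 2 \left(-11\right)^{2}\right)^{2} = \left(22 + 2 \cdot 121\right)^{2} = \left(22 + 242\right)^{2} = 264^{2} = 69696$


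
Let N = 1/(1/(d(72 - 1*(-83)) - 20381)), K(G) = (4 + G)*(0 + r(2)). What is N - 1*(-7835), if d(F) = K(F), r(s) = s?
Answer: -12228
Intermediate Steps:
K(G) = 8 + 2*G (K(G) = (4 + G)*(0 + 2) = (4 + G)*2 = 8 + 2*G)
d(F) = 8 + 2*F
N = -20063 (N = 1/(1/((8 + 2*(72 - 1*(-83))) - 20381)) = 1/(1/((8 + 2*(72 + 83)) - 20381)) = 1/(1/((8 + 2*155) - 20381)) = 1/(1/((8 + 310) - 20381)) = 1/(1/(318 - 20381)) = 1/(1/(-20063)) = 1/(-1/20063) = -20063)
N - 1*(-7835) = -20063 - 1*(-7835) = -20063 + 7835 = -12228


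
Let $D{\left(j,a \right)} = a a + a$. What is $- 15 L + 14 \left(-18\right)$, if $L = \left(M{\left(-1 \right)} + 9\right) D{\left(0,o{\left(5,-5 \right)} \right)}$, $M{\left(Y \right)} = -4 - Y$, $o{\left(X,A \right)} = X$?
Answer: $-2952$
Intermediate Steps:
$D{\left(j,a \right)} = a + a^{2}$ ($D{\left(j,a \right)} = a^{2} + a = a + a^{2}$)
$L = 180$ ($L = \left(\left(-4 - -1\right) + 9\right) 5 \left(1 + 5\right) = \left(\left(-4 + 1\right) + 9\right) 5 \cdot 6 = \left(-3 + 9\right) 30 = 6 \cdot 30 = 180$)
$- 15 L + 14 \left(-18\right) = \left(-15\right) 180 + 14 \left(-18\right) = -2700 - 252 = -2952$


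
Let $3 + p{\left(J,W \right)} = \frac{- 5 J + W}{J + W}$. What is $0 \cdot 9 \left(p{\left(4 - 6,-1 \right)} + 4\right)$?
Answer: $0$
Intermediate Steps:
$p{\left(J,W \right)} = -3 + \frac{W - 5 J}{J + W}$ ($p{\left(J,W \right)} = -3 + \frac{- 5 J + W}{J + W} = -3 + \frac{W - 5 J}{J + W}$)
$0 \cdot 9 \left(p{\left(4 - 6,-1 \right)} + 4\right) = 0 \cdot 9 \left(\frac{2 \left(\left(-1\right) \left(-1\right) - 4 \left(4 - 6\right)\right)}{\left(4 - 6\right) - 1} + 4\right) = 0 \cdot 9 \left(\frac{2 \left(1 - 4 \left(4 - 6\right)\right)}{\left(4 - 6\right) - 1} + 4\right) = 0 \cdot 9 \left(\frac{2 \left(1 - -8\right)}{-2 - 1} + 4\right) = 0 \cdot 9 \left(\frac{2 \left(1 + 8\right)}{-3} + 4\right) = 0 \cdot 9 \left(2 \left(- \frac{1}{3}\right) 9 + 4\right) = 0 \cdot 9 \left(-6 + 4\right) = 0 \cdot 9 \left(-2\right) = 0 \left(-18\right) = 0$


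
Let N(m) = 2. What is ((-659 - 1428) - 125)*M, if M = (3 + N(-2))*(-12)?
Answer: 132720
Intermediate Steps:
M = -60 (M = (3 + 2)*(-12) = 5*(-12) = -60)
((-659 - 1428) - 125)*M = ((-659 - 1428) - 125)*(-60) = (-2087 - 125)*(-60) = -2212*(-60) = 132720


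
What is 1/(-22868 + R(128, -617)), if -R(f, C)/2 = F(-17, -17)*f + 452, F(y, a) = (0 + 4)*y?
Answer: -1/6364 ≈ -0.00015713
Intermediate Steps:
F(y, a) = 4*y
R(f, C) = -904 + 136*f (R(f, C) = -2*((4*(-17))*f + 452) = -2*(-68*f + 452) = -2*(452 - 68*f) = -904 + 136*f)
1/(-22868 + R(128, -617)) = 1/(-22868 + (-904 + 136*128)) = 1/(-22868 + (-904 + 17408)) = 1/(-22868 + 16504) = 1/(-6364) = -1/6364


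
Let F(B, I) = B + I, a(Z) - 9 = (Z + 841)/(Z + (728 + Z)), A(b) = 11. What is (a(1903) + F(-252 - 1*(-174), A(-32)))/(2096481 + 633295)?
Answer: -65057/3094201096 ≈ -2.1025e-5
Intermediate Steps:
a(Z) = 9 + (841 + Z)/(728 + 2*Z) (a(Z) = 9 + (Z + 841)/(Z + (728 + Z)) = 9 + (841 + Z)/(728 + 2*Z))
(a(1903) + F(-252 - 1*(-174), A(-32)))/(2096481 + 633295) = ((7393 + 19*1903)/(2*(364 + 1903)) + ((-252 - 1*(-174)) + 11))/(2096481 + 633295) = ((½)*(7393 + 36157)/2267 + ((-252 + 174) + 11))/2729776 = ((½)*(1/2267)*43550 + (-78 + 11))*(1/2729776) = (21775/2267 - 67)*(1/2729776) = -130114/2267*1/2729776 = -65057/3094201096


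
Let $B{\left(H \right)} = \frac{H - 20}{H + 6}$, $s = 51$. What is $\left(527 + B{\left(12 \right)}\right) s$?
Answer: $\frac{80563}{3} \approx 26854.0$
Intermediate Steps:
$B{\left(H \right)} = \frac{-20 + H}{6 + H}$
$\left(527 + B{\left(12 \right)}\right) s = \left(527 + \frac{-20 + 12}{6 + 12}\right) 51 = \left(527 + \frac{1}{18} \left(-8\right)\right) 51 = \left(527 - \frac{4}{9}\right) 51 = \frac{4739}{9} \cdot 51 = \frac{80563}{3}$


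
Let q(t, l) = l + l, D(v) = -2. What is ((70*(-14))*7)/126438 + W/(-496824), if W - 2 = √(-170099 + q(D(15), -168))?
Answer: -284038793/5234786076 - I*√170435/496824 ≈ -0.05426 - 0.00083095*I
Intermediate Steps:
q(t, l) = 2*l
W = 2 + I*√170435 (W = 2 + √(-170099 + 2*(-168)) = 2 + √(-170099 - 336) = 2 + √(-170435) = 2 + I*√170435 ≈ 2.0 + 412.84*I)
((70*(-14))*7)/126438 + W/(-496824) = ((70*(-14))*7)/126438 + (2 + I*√170435)/(-496824) = -980*7*(1/126438) + (2 + I*√170435)*(-1/496824) = -6860*1/126438 + (-1/248412 - I*√170435/496824) = -3430/63219 + (-1/248412 - I*√170435/496824) = -284038793/5234786076 - I*√170435/496824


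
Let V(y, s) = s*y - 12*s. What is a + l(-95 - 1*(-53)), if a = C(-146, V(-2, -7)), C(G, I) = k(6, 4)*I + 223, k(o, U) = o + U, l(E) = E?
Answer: 1161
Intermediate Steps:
V(y, s) = -12*s + s*y
k(o, U) = U + o
C(G, I) = 223 + 10*I (C(G, I) = (4 + 6)*I + 223 = 10*I + 223 = 223 + 10*I)
a = 1203 (a = 223 + 10*(-7*(-12 - 2)) = 223 + 10*(-7*(-14)) = 223 + 10*98 = 223 + 980 = 1203)
a + l(-95 - 1*(-53)) = 1203 + (-95 - 1*(-53)) = 1203 + (-95 + 53) = 1203 - 42 = 1161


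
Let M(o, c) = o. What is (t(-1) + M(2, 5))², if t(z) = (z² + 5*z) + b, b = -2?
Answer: 16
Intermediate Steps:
t(z) = -2 + z² + 5*z (t(z) = (z² + 5*z) - 2 = -2 + z² + 5*z)
(t(-1) + M(2, 5))² = ((-2 + (-1)² + 5*(-1)) + 2)² = ((-2 + 1 - 5) + 2)² = (-6 + 2)² = (-4)² = 16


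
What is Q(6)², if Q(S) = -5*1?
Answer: 25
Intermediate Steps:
Q(S) = -5
Q(6)² = (-5)² = 25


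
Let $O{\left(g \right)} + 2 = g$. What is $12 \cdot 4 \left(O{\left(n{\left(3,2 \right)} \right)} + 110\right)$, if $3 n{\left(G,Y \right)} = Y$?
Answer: $5216$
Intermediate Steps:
$n{\left(G,Y \right)} = \frac{Y}{3}$
$O{\left(g \right)} = -2 + g$
$12 \cdot 4 \left(O{\left(n{\left(3,2 \right)} \right)} + 110\right) = 12 \cdot 4 \left(\left(-2 + \frac{1}{3} \cdot 2\right) + 110\right) = 48 \left(\left(-2 + \frac{2}{3}\right) + 110\right) = 48 \left(- \frac{4}{3} + 110\right) = 48 \cdot \frac{326}{3} = 5216$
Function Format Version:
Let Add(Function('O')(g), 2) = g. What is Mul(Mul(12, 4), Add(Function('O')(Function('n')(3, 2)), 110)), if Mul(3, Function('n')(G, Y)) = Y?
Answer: 5216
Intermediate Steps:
Function('n')(G, Y) = Mul(Rational(1, 3), Y)
Function('O')(g) = Add(-2, g)
Mul(Mul(12, 4), Add(Function('O')(Function('n')(3, 2)), 110)) = Mul(Mul(12, 4), Add(Add(-2, Mul(Rational(1, 3), 2)), 110)) = Mul(48, Add(Add(-2, Rational(2, 3)), 110)) = Mul(48, Add(Rational(-4, 3), 110)) = Mul(48, Rational(326, 3)) = 5216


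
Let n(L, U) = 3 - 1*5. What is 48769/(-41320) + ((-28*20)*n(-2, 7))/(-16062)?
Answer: -414803039/331840920 ≈ -1.2500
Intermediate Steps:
n(L, U) = -2 (n(L, U) = 3 - 5 = -2)
48769/(-41320) + ((-28*20)*n(-2, 7))/(-16062) = 48769/(-41320) + (-28*20*(-2))/(-16062) = 48769*(-1/41320) - 560*(-2)*(-1/16062) = -48769/41320 + 1120*(-1/16062) = -48769/41320 - 560/8031 = -414803039/331840920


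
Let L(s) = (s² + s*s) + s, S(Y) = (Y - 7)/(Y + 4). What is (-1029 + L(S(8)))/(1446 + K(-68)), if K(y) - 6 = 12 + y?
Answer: -74081/100512 ≈ -0.73704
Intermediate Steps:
K(y) = 18 + y (K(y) = 6 + (12 + y) = 18 + y)
S(Y) = (-7 + Y)/(4 + Y)
L(s) = s + 2*s² (L(s) = (s² + s²) + s = 2*s² + s = s + 2*s²)
(-1029 + L(S(8)))/(1446 + K(-68)) = (-1029 + ((-7 + 8)/(4 + 8))*(1 + 2*((-7 + 8)/(4 + 8))))/(1446 + (18 - 68)) = (-1029 + (1/12)*(1 + 2*(1/12)))/(1446 - 50) = (-1029 + ((1/12)*1)*(1 + 2*((1/12)*1)))/1396 = (-1029 + (1 + 2*(1/12))/12)*(1/1396) = (-1029 + (1 + ⅙)/12)*(1/1396) = (-1029 + (1/12)*(7/6))*(1/1396) = (-1029 + 7/72)*(1/1396) = -74081/72*1/1396 = -74081/100512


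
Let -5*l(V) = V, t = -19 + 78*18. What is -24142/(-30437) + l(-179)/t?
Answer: 172631573/210776225 ≈ 0.81903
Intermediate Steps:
t = 1385 (t = -19 + 1404 = 1385)
l(V) = -V/5
-24142/(-30437) + l(-179)/t = -24142/(-30437) - 1/5*(-179)/1385 = -24142*(-1/30437) + (179/5)*(1/1385) = 24142/30437 + 179/6925 = 172631573/210776225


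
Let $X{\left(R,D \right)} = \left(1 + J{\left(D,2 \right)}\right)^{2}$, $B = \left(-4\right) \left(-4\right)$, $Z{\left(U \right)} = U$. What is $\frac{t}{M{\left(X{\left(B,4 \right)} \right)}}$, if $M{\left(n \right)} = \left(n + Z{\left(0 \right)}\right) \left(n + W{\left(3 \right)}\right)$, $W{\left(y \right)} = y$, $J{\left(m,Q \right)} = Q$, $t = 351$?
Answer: $\frac{13}{4} \approx 3.25$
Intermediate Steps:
$B = 16$
$X{\left(R,D \right)} = 9$ ($X{\left(R,D \right)} = \left(1 + 2\right)^{2} = 3^{2} = 9$)
$M{\left(n \right)} = n \left(3 + n\right)$ ($M{\left(n \right)} = \left(n + 0\right) \left(n + 3\right) = n \left(3 + n\right)$)
$\frac{t}{M{\left(X{\left(B,4 \right)} \right)}} = \frac{351}{9 \left(3 + 9\right)} = \frac{351}{9 \cdot 12} = \frac{351}{108} = 351 \cdot \frac{1}{108} = \frac{13}{4}$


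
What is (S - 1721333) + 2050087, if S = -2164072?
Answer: -1835318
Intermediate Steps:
(S - 1721333) + 2050087 = (-2164072 - 1721333) + 2050087 = -3885405 + 2050087 = -1835318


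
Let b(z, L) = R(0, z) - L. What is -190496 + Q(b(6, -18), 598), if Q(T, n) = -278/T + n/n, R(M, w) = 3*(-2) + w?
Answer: -1714594/9 ≈ -1.9051e+5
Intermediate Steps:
R(M, w) = -6 + w
b(z, L) = -6 + z - L (b(z, L) = (-6 + z) - L = -6 + z - L)
Q(T, n) = 1 - 278/T (Q(T, n) = -278/T + 1 = 1 - 278/T)
-190496 + Q(b(6, -18), 598) = -190496 + (-278 + (-6 + 6 - 1*(-18)))/(-6 + 6 - 1*(-18)) = -190496 + (-278 + (-6 + 6 + 18))/(-6 + 6 + 18) = -190496 + (-278 + 18)/18 = -190496 + (1/18)*(-260) = -190496 - 130/9 = -1714594/9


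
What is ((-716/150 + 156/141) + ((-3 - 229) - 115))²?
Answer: 1527945682201/12425625 ≈ 1.2297e+5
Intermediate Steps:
((-716/150 + 156/141) + ((-3 - 229) - 115))² = ((-716*1/150 + 156*(1/141)) + (-232 - 115))² = ((-358/75 + 52/47) - 347)² = (-12926/3525 - 347)² = (-1236101/3525)² = 1527945682201/12425625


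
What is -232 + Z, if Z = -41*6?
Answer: -478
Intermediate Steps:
Z = -246
-232 + Z = -232 - 246 = -478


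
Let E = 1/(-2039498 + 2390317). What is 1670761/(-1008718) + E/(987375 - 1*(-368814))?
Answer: -794909437077111233/479924691533119938 ≈ -1.6563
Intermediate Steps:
E = 1/350819 ≈ 2.8505e-6
1670761/(-1008718) + E/(987375 - 1*(-368814)) = 1670761/(-1008718) + 1/(350819*(987375 - 1*(-368814))) = 1670761*(-1/1008718) + 1/(350819*(987375 + 368814)) = -1670761/1008718 + (1/350819)/1356189 = -1670761/1008718 + (1/350819)*(1/1356189) = -1670761/1008718 + 1/475776868791 = -794909437077111233/479924691533119938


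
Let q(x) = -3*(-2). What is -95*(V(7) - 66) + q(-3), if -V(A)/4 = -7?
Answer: 3616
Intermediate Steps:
V(A) = 28 (V(A) = -4*(-7) = 28)
q(x) = 6
-95*(V(7) - 66) + q(-3) = -95*(28 - 66) + 6 = -95*(-38) + 6 = 3610 + 6 = 3616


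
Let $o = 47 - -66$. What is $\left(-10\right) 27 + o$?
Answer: $-157$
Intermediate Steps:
$o = 113$ ($o = 47 + 66 = 113$)
$\left(-10\right) 27 + o = \left(-10\right) 27 + 113 = -270 + 113 = -157$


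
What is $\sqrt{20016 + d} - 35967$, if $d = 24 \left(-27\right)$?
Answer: $-35967 + 6 \sqrt{538} \approx -35828.0$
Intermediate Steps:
$d = -648$
$\sqrt{20016 + d} - 35967 = \sqrt{20016 - 648} - 35967 = \sqrt{19368} - 35967 = 6 \sqrt{538} - 35967 = -35967 + 6 \sqrt{538}$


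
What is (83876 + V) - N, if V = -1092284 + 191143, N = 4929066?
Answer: -5746331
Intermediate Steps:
V = -901141
(83876 + V) - N = (83876 - 901141) - 1*4929066 = -817265 - 4929066 = -5746331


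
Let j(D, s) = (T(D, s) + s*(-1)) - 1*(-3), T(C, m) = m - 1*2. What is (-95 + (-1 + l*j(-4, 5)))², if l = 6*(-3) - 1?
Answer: 13225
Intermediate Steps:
T(C, m) = -2 + m (T(C, m) = m - 2 = -2 + m)
j(D, s) = 1 (j(D, s) = ((-2 + s) + s*(-1)) - 1*(-3) = ((-2 + s) - s) + 3 = -2 + 3 = 1)
l = -19 (l = -18 - 1 = -19)
(-95 + (-1 + l*j(-4, 5)))² = (-95 + (-1 - 19*1))² = (-95 + (-1 - 19))² = (-95 - 20)² = (-115)² = 13225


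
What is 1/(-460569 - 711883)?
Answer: -1/1172452 ≈ -8.5291e-7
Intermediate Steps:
1/(-460569 - 711883) = 1/(-1172452) = -1/1172452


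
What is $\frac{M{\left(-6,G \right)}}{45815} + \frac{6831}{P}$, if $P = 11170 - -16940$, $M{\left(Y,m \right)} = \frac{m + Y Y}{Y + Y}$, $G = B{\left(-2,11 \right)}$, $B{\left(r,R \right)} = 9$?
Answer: $\frac{41714247}{171714620} \approx 0.24293$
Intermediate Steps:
$G = 9$
$M{\left(Y,m \right)} = \frac{m + Y^{2}}{2 Y}$
$P = 28110$ ($P = 11170 + 16940 = 28110$)
$\frac{M{\left(-6,G \right)}}{45815} + \frac{6831}{P} = \frac{\frac{1}{2} \frac{1}{-6} \left(9 + \left(-6\right)^{2}\right)}{45815} + \frac{6831}{28110} = \frac{1}{2} \left(- \frac{1}{6}\right) \left(9 + 36\right) \frac{1}{45815} + 6831 \cdot \frac{1}{28110} = \frac{1}{2} \left(- \frac{1}{6}\right) 45 \cdot \frac{1}{45815} + \frac{2277}{9370} = \left(- \frac{15}{4}\right) \frac{1}{45815} + \frac{2277}{9370} = - \frac{3}{36652} + \frac{2277}{9370} = \frac{41714247}{171714620}$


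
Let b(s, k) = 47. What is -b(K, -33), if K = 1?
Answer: -47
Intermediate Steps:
-b(K, -33) = -1*47 = -47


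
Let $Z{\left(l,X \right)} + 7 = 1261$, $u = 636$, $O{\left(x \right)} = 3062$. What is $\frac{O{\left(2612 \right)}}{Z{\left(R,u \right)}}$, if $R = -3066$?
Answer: $\frac{1531}{627} \approx 2.4418$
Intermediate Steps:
$Z{\left(l,X \right)} = 1254$ ($Z{\left(l,X \right)} = -7 + 1261 = 1254$)
$\frac{O{\left(2612 \right)}}{Z{\left(R,u \right)}} = \frac{3062}{1254} = 3062 \cdot \frac{1}{1254} = \frac{1531}{627}$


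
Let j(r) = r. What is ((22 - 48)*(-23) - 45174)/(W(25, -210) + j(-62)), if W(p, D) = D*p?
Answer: 1393/166 ≈ 8.3916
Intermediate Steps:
((22 - 48)*(-23) - 45174)/(W(25, -210) + j(-62)) = ((22 - 48)*(-23) - 45174)/(-210*25 - 62) = (-26*(-23) - 45174)/(-5250 - 62) = (598 - 45174)/(-5312) = -44576*(-1/5312) = 1393/166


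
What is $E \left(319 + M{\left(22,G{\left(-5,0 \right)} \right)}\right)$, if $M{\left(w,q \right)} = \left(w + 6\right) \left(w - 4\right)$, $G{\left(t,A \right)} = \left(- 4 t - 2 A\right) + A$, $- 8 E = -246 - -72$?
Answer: $\frac{71601}{4} \approx 17900.0$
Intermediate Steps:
$E = \frac{87}{4}$ ($E = - \frac{-246 - -72}{8} = - \frac{-246 + 72}{8} = \left(- \frac{1}{8}\right) \left(-174\right) = \frac{87}{4} \approx 21.75$)
$G{\left(t,A \right)} = - A - 4 t$
$M{\left(w,q \right)} = \left(-4 + w\right) \left(6 + w\right)$ ($M{\left(w,q \right)} = \left(6 + w\right) \left(-4 + w\right) = \left(-4 + w\right) \left(6 + w\right)$)
$E \left(319 + M{\left(22,G{\left(-5,0 \right)} \right)}\right) = \frac{87 \left(319 + \left(-24 + 22^{2} + 2 \cdot 22\right)\right)}{4} = \frac{87 \left(319 + \left(-24 + 484 + 44\right)\right)}{4} = \frac{87 \left(319 + 504\right)}{4} = \frac{87}{4} \cdot 823 = \frac{71601}{4}$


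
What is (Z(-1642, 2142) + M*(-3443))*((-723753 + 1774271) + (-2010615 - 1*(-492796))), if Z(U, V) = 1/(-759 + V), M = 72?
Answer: 53403184293089/461 ≈ 1.1584e+11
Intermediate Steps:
(Z(-1642, 2142) + M*(-3443))*((-723753 + 1774271) + (-2010615 - 1*(-492796))) = (1/(-759 + 2142) + 72*(-3443))*((-723753 + 1774271) + (-2010615 - 1*(-492796))) = (1/1383 - 247896)*(1050518 + (-2010615 + 492796)) = (1/1383 - 247896)*(1050518 - 1517819) = -342840167/1383*(-467301) = 53403184293089/461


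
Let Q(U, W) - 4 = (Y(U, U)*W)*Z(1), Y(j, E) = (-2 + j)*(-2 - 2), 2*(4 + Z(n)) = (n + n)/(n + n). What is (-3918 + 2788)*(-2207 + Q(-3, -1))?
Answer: 2410290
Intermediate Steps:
Z(n) = -7/2 (Z(n) = -4 + ((n + n)/(n + n))/2 = -4 + ((2*n)/((2*n)))/2 = -4 + ((2*n)*(1/(2*n)))/2 = -4 + (1/2)*1 = -4 + 1/2 = -7/2)
Y(j, E) = 8 - 4*j (Y(j, E) = (-2 + j)*(-4) = 8 - 4*j)
Q(U, W) = 4 - 7*W*(8 - 4*U)/2 (Q(U, W) = 4 + ((8 - 4*U)*W)*(-7/2) = 4 + (W*(8 - 4*U))*(-7/2) = 4 - 7*W*(8 - 4*U)/2)
(-3918 + 2788)*(-2207 + Q(-3, -1)) = (-3918 + 2788)*(-2207 + (4 + 14*(-1)*(-2 - 3))) = -1130*(-2207 + (4 + 14*(-1)*(-5))) = -1130*(-2207 + (4 + 70)) = -1130*(-2207 + 74) = -1130*(-2133) = 2410290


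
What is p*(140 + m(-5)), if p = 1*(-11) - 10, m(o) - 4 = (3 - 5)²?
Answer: -3108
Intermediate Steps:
m(o) = 8 (m(o) = 4 + (3 - 5)² = 4 + (-2)² = 4 + 4 = 8)
p = -21 (p = -11 - 10 = -21)
p*(140 + m(-5)) = -21*(140 + 8) = -21*148 = -3108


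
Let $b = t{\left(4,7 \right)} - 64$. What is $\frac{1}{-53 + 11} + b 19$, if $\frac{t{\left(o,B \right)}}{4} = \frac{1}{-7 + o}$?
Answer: $- \frac{17379}{14} \approx -1241.4$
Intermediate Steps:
$t{\left(o,B \right)} = \frac{4}{-7 + o}$
$b = - \frac{196}{3}$ ($b = \frac{4}{-7 + 4} - 64 = \frac{4}{-3} - 64 = 4 \left(- \frac{1}{3}\right) - 64 = - \frac{4}{3} - 64 = - \frac{196}{3} \approx -65.333$)
$\frac{1}{-53 + 11} + b 19 = \frac{1}{-53 + 11} - \frac{3724}{3} = \frac{1}{-42} - \frac{3724}{3} = - \frac{1}{42} - \frac{3724}{3} = - \frac{17379}{14}$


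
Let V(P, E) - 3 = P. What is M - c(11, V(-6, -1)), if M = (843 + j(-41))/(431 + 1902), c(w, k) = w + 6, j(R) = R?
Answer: -38859/2333 ≈ -16.656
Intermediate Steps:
V(P, E) = 3 + P
c(w, k) = 6 + w
M = 802/2333 (M = (843 - 41)/(431 + 1902) = 802/2333 ≈ 0.34376)
M - c(11, V(-6, -1)) = 802/2333 - (6 + 11) = 802/2333 - 1*17 = 802/2333 - 17 = -38859/2333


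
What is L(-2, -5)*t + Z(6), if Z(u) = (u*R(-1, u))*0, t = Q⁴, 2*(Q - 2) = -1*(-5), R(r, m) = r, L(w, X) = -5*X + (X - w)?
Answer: 72171/8 ≈ 9021.4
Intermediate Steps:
L(w, X) = -w - 4*X
Q = 9/2 (Q = 2 + (-1*(-5))/2 = 2 + (½)*5 = 2 + 5/2 = 9/2 ≈ 4.5000)
t = 6561/16 (t = (9/2)⁴ = 6561/16 ≈ 410.06)
Z(u) = 0 (Z(u) = (u*(-1))*0 = -u*0 = 0)
L(-2, -5)*t + Z(6) = (-1*(-2) - 4*(-5))*(6561/16) + 0 = (2 + 20)*(6561/16) + 0 = 22*(6561/16) + 0 = 72171/8 + 0 = 72171/8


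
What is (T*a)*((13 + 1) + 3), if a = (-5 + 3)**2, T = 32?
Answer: 2176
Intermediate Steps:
a = 4 (a = (-2)**2 = 4)
(T*a)*((13 + 1) + 3) = (32*4)*((13 + 1) + 3) = 128*(14 + 3) = 128*17 = 2176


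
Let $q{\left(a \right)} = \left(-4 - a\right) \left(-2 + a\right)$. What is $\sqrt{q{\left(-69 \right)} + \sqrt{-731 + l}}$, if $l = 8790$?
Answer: $\sqrt{-4615 + \sqrt{8059}} \approx 67.27 i$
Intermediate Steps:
$\sqrt{q{\left(-69 \right)} + \sqrt{-731 + l}} = \sqrt{\left(8 - \left(-69\right)^{2} - -138\right) + \sqrt{-731 + 8790}} = \sqrt{\left(8 - 4761 + 138\right) + \sqrt{8059}} = \sqrt{-4615 + \sqrt{8059}}$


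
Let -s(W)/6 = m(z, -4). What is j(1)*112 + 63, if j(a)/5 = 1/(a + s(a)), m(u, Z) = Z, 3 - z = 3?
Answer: 427/5 ≈ 85.400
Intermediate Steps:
z = 0 (z = 3 - 1*3 = 3 - 3 = 0)
s(W) = 24 (s(W) = -6*(-4) = 24)
j(a) = 5/(24 + a) (j(a) = 5/(a + 24) = 5/(24 + a))
j(1)*112 + 63 = (5/(24 + 1))*112 + 63 = (5/25)*112 + 63 = (5*(1/25))*112 + 63 = (1/5)*112 + 63 = 112/5 + 63 = 427/5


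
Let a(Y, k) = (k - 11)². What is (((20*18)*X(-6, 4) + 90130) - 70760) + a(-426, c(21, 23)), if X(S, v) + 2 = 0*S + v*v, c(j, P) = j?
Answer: 24510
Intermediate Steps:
a(Y, k) = (-11 + k)²
X(S, v) = -2 + v² (X(S, v) = -2 + (0*S + v*v) = -2 + (0 + v²) = -2 + v²)
(((20*18)*X(-6, 4) + 90130) - 70760) + a(-426, c(21, 23)) = (((20*18)*(-2 + 4²) + 90130) - 70760) + (-11 + 21)² = ((360*(-2 + 16) + 90130) - 70760) + 10² = ((360*14 + 90130) - 70760) + 100 = ((5040 + 90130) - 70760) + 100 = (95170 - 70760) + 100 = 24410 + 100 = 24510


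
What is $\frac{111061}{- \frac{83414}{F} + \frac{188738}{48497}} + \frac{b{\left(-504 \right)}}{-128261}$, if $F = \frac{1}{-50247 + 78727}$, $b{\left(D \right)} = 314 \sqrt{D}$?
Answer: $- \frac{5386125317}{115210962839102} - \frac{1884 i \sqrt{14}}{128261} \approx -4.675 \cdot 10^{-5} - 0.05496 i$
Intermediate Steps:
$F = \frac{1}{28480} \approx 3.5112 \cdot 10^{-5}$
$\frac{111061}{- \frac{83414}{F} + \frac{188738}{48497}} + \frac{b{\left(-504 \right)}}{-128261} = \frac{111061}{- 83414 \frac{1}{\frac{1}{28480}} + \frac{188738}{48497}} + \frac{314 \sqrt{-504}}{-128261} = \frac{111061}{\left(-83414\right) 28480 + 188738 \cdot \frac{1}{48497}} + 314 \cdot 6 i \sqrt{14} \left(- \frac{1}{128261}\right) = \frac{111061}{-2375630720 + \frac{188738}{48497}} + 1884 i \sqrt{14} \left(- \frac{1}{128261}\right) = \frac{111061}{- \frac{115210962839102}{48497}} - \frac{1884 i \sqrt{14}}{128261} = 111061 \left(- \frac{48497}{115210962839102}\right) - \frac{1884 i \sqrt{14}}{128261} = - \frac{5386125317}{115210962839102} - \frac{1884 i \sqrt{14}}{128261}$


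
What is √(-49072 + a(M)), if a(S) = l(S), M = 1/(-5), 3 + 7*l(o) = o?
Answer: 4*I*√3757110/35 ≈ 221.52*I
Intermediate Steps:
l(o) = -3/7 + o/7
M = -⅕ ≈ -0.20000
a(S) = -3/7 + S/7
√(-49072 + a(M)) = √(-49072 + (-3/7 + (⅐)*(-⅕))) = √(-49072 + (-3/7 - 1/35)) = √(-49072 - 16/35) = √(-1717536/35) = 4*I*√3757110/35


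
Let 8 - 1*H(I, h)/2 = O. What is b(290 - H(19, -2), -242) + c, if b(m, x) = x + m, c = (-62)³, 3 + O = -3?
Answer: -238308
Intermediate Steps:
O = -6 (O = -3 - 3 = -6)
c = -238328
H(I, h) = 28 (H(I, h) = 16 - 2*(-6) = 16 + 12 = 28)
b(m, x) = m + x
b(290 - H(19, -2), -242) + c = ((290 - 1*28) - 242) - 238328 = ((290 - 28) - 242) - 238328 = (262 - 242) - 238328 = 20 - 238328 = -238308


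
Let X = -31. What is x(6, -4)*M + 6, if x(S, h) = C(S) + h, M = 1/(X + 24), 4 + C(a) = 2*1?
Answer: 48/7 ≈ 6.8571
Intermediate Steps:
C(a) = -2 (C(a) = -4 + 2*1 = -4 + 2 = -2)
M = -⅐ (M = 1/(-31 + 24) = 1/(-7) = -⅐ ≈ -0.14286)
x(S, h) = -2 + h
x(6, -4)*M + 6 = (-2 - 4)*(-⅐) + 6 = -6*(-⅐) + 6 = 6/7 + 6 = 48/7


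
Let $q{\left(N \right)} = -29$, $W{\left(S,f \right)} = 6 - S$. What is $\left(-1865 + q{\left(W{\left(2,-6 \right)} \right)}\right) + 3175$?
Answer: $1281$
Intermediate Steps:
$\left(-1865 + q{\left(W{\left(2,-6 \right)} \right)}\right) + 3175 = \left(-1865 - 29\right) + 3175 = -1894 + 3175 = 1281$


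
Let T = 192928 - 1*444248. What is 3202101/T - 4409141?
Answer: -1108108518221/251320 ≈ -4.4092e+6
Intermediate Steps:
T = -251320 (T = 192928 - 444248 = -251320)
3202101/T - 4409141 = 3202101/(-251320) - 4409141 = 3202101*(-1/251320) - 4409141 = -3202101/251320 - 4409141 = -1108108518221/251320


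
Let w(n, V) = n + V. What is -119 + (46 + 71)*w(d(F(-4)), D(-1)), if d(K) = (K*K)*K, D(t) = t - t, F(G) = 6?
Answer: 25153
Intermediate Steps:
D(t) = 0
d(K) = K³ (d(K) = K²*K = K³)
w(n, V) = V + n
-119 + (46 + 71)*w(d(F(-4)), D(-1)) = -119 + (46 + 71)*(0 + 6³) = -119 + 117*(0 + 216) = -119 + 117*216 = -119 + 25272 = 25153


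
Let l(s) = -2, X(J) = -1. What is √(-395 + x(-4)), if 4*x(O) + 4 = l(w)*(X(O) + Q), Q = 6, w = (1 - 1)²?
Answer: I*√1594/2 ≈ 19.962*I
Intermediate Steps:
w = 0 (w = 0² = 0)
x(O) = -7/2 (x(O) = -1 + (-2*(-1 + 6))/4 = -1 + (-2*5)/4 = -1 + (¼)*(-10) = -1 - 5/2 = -7/2)
√(-395 + x(-4)) = √(-395 - 7/2) = √(-797/2) = I*√1594/2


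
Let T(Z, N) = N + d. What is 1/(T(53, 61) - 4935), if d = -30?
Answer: -1/4904 ≈ -0.00020392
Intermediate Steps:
T(Z, N) = -30 + N (T(Z, N) = N - 30 = -30 + N)
1/(T(53, 61) - 4935) = 1/((-30 + 61) - 4935) = 1/(31 - 4935) = 1/(-4904) = -1/4904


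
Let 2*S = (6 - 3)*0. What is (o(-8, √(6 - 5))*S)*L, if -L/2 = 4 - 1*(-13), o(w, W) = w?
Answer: 0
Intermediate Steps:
L = -34 (L = -2*(4 - 1*(-13)) = -2*(4 + 13) = -2*17 = -34)
S = 0 (S = ((6 - 3)*0)/2 = (3*0)/2 = (½)*0 = 0)
(o(-8, √(6 - 5))*S)*L = -8*0*(-34) = 0*(-34) = 0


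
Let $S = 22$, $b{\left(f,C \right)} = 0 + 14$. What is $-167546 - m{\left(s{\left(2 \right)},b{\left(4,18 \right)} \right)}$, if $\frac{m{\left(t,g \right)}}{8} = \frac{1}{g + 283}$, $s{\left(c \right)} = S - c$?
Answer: $- \frac{49761170}{297} \approx -1.6755 \cdot 10^{5}$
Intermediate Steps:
$b{\left(f,C \right)} = 14$
$s{\left(c \right)} = 22 - c$
$m{\left(t,g \right)} = \frac{8}{283 + g}$ ($m{\left(t,g \right)} = \frac{8}{g + 283} = \frac{8}{283 + g}$)
$-167546 - m{\left(s{\left(2 \right)},b{\left(4,18 \right)} \right)} = -167546 - \frac{8}{283 + 14} = -167546 - \frac{8}{297} = - \frac{49761170}{297}$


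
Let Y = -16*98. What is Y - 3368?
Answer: -4936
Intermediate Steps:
Y = -1568
Y - 3368 = -1568 - 3368 = -4936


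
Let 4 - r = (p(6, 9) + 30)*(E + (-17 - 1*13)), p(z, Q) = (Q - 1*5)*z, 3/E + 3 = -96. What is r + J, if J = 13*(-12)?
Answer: 16166/11 ≈ 1469.6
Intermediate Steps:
E = -1/33 (E = 3/(-3 - 96) = 3/(-99) = 3*(-1/99) = -1/33 ≈ -0.030303)
J = -156
p(z, Q) = z*(-5 + Q) (p(z, Q) = (Q - 5)*z = (-5 + Q)*z = z*(-5 + Q))
r = 17882/11 (r = 4 - (6*(-5 + 9) + 30)*(-1/33 + (-17 - 1*13)) = 4 - (6*4 + 30)*(-1/33 + (-17 - 13)) = 4 - (24 + 30)*(-1/33 - 30) = 4 - 54*(-991)/33 = 4 - 1*(-17838/11) = 4 + 17838/11 = 17882/11 ≈ 1625.6)
r + J = 17882/11 - 156 = 16166/11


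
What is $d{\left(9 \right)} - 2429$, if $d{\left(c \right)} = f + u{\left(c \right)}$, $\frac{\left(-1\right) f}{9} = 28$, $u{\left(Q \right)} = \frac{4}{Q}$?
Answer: $- \frac{24125}{9} \approx -2680.6$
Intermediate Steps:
$f = -252$ ($f = \left(-9\right) 28 = -252$)
$d{\left(c \right)} = -252 + \frac{4}{c}$
$d{\left(9 \right)} - 2429 = \left(-252 + \frac{4}{9}\right) - 2429 = - \frac{2264}{9} - 2429 = - \frac{24125}{9}$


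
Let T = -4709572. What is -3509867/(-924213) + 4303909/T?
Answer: 12552242698307/4352647666836 ≈ 2.8838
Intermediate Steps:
-3509867/(-924213) + 4303909/T = -3509867/(-924213) + 4303909/(-4709572) = -3509867*(-1/924213) + 4303909*(-1/4709572) = 3509867/924213 - 4303909/4709572 = 12552242698307/4352647666836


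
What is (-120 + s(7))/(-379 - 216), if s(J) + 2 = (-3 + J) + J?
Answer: 111/595 ≈ 0.18655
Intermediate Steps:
s(J) = -5 + 2*J (s(J) = -2 + ((-3 + J) + J) = -2 + (-3 + 2*J) = -5 + 2*J)
(-120 + s(7))/(-379 - 216) = (-120 + (-5 + 2*7))/(-379 - 216) = (-120 + (-5 + 14))/(-595) = (-120 + 9)*(-1/595) = -111*(-1/595) = 111/595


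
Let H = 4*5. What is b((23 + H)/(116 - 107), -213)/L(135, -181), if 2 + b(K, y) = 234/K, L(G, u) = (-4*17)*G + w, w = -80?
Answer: -101/19909 ≈ -0.0050731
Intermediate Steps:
H = 20
L(G, u) = -80 - 68*G (L(G, u) = (-4*17)*G - 80 = -68*G - 80 = -80 - 68*G)
b(K, y) = -2 + 234/K
b((23 + H)/(116 - 107), -213)/L(135, -181) = (-2 + 234/(((23 + 20)/(116 - 107))))/(-80 - 68*135) = (-2 + 234/((43/9)))/(-80 - 9180) = (-2 + 234/((43*(1/9))))/(-9260) = (-2 + 234/(43/9))*(-1/9260) = (-2 + 234*(9/43))*(-1/9260) = (-2 + 2106/43)*(-1/9260) = (2020/43)*(-1/9260) = -101/19909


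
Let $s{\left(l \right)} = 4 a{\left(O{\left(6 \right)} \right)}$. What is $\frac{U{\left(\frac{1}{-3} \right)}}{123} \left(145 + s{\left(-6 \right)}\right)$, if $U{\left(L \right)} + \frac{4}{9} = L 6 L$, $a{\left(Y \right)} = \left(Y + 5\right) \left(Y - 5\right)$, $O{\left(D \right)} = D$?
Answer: $\frac{14}{41} \approx 0.34146$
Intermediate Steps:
$a{\left(Y \right)} = \left(-5 + Y\right) \left(5 + Y\right)$ ($a{\left(Y \right)} = \left(5 + Y\right) \left(-5 + Y\right) = \left(-5 + Y\right) \left(5 + Y\right)$)
$s{\left(l \right)} = 44$ ($s{\left(l \right)} = 4 \left(-25 + 6^{2}\right) = 4 \left(-25 + 36\right) = 4 \cdot 11 = 44$)
$U{\left(L \right)} = - \frac{4}{9} + 6 L^{2}$ ($U{\left(L \right)} = - \frac{4}{9} + L 6 L = - \frac{4}{9} + 6 L L = - \frac{4}{9} + 6 L^{2}$)
$\frac{U{\left(\frac{1}{-3} \right)}}{123} \left(145 + s{\left(-6 \right)}\right) = \frac{- \frac{4}{9} + 6 \left(\frac{1}{-3}\right)^{2}}{123} \left(145 + 44\right) = \left(- \frac{4}{9} + 6 \left(- \frac{1}{3}\right)^{2}\right) \frac{1}{123} \cdot 189 = \left(- \frac{4}{9} + 6 \cdot \frac{1}{9}\right) \frac{1}{123} \cdot 189 = \left(- \frac{4}{9} + \frac{2}{3}\right) \frac{1}{123} \cdot 189 = \frac{2}{9} \cdot \frac{1}{123} \cdot 189 = \frac{2}{1107} \cdot 189 = \frac{14}{41}$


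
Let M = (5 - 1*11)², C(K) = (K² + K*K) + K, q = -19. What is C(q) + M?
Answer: 739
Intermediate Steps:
C(K) = K + 2*K² (C(K) = (K² + K²) + K = 2*K² + K = K + 2*K²)
M = 36 (M = (5 - 11)² = (-6)² = 36)
C(q) + M = -19*(1 + 2*(-19)) + 36 = -19*(1 - 38) + 36 = -19*(-37) + 36 = 703 + 36 = 739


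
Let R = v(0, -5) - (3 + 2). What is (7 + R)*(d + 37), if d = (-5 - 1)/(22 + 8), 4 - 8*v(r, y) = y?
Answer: 115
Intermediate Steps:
v(r, y) = ½ - y/8
d = -⅕ (d = -6/30 = -6*1/30 = -⅕ ≈ -0.20000)
R = -31/8 (R = (½ - ⅛*(-5)) - (3 + 2) = (½ + 5/8) - 1*5 = 9/8 - 5 = -31/8 ≈ -3.8750)
(7 + R)*(d + 37) = (7 - 31/8)*(-⅕ + 37) = (25/8)*(184/5) = 115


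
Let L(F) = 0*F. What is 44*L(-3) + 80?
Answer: 80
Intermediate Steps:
L(F) = 0
44*L(-3) + 80 = 44*0 + 80 = 0 + 80 = 80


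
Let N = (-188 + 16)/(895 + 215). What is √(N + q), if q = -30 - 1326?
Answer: I*√417729630/555 ≈ 36.826*I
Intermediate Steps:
q = -1356
N = -86/555 (N = -172/1110 = -172*1/1110 = -86/555 ≈ -0.15495)
√(N + q) = √(-86/555 - 1356) = √(-752666/555) = I*√417729630/555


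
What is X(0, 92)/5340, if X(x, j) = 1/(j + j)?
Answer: 1/982560 ≈ 1.0178e-6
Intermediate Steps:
X(x, j) = 1/(2*j)
X(0, 92)/5340 = ((½)/92)/5340 = ((½)*(1/92))*(1/5340) = (1/184)*(1/5340) = 1/982560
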